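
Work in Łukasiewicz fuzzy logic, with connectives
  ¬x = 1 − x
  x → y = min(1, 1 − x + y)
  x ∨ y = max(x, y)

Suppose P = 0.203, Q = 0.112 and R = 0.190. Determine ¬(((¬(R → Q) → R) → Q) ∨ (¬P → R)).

R → Q = min(1, 1 − 0.190 + 0.112) = min(1, 0.922) = 0.922
¬(R → Q) = 1 − 0.922 = 0.078
¬(R → Q) → R = min(1, 1 − 0.078 + 0.190) = min(1, 1.112) = 1.000
(¬(R → Q) → R) → Q = min(1, 1 − 1.000 + 0.112) = min(1, 0.112) = 0.112
¬P = 1 − 0.203 = 0.797
¬P → R = min(1, 1 − 0.797 + 0.190) = min(1, 0.393) = 0.393
((¬(R → Q) → R) → Q) ∨ (¬P → R) = max(0.112, 0.393) = 0.393
¬(((¬(R → Q) → R) → Q) ∨ (¬P → R)) = 1 − 0.393 = 0.607

0.607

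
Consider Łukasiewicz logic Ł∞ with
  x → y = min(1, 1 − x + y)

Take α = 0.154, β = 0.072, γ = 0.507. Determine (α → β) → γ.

0.589

α → β = min(1, 1 − 0.154 + 0.072) = min(1, 0.918) = 0.918
(α → β) → γ = min(1, 1 − 0.918 + 0.507) = min(1, 0.589) = 0.589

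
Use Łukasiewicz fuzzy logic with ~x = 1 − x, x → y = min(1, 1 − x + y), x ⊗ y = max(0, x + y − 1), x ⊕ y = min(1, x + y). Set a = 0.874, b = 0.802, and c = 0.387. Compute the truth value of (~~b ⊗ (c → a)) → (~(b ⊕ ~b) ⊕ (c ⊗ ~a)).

~b = 1 − 0.802 = 0.198
~~b = 1 − 0.198 = 0.802
c → a = min(1, 1 − 0.387 + 0.874) = min(1, 1.487) = 1.000
~~b ⊗ (c → a) = max(0, 0.802 + 1.000 − 1) = max(0, 0.802) = 0.802
b ⊕ ~b = min(1, 0.802 + 0.198) = min(1, 1.000) = 1.000
~(b ⊕ ~b) = 1 − 1.000 = 0.000
~a = 1 − 0.874 = 0.126
c ⊗ ~a = max(0, 0.387 + 0.126 − 1) = max(0, -0.487) = 0.000
~(b ⊕ ~b) ⊕ (c ⊗ ~a) = min(1, 0.000 + 0.000) = min(1, 0.000) = 0.000
(~~b ⊗ (c → a)) → (~(b ⊕ ~b) ⊕ (c ⊗ ~a)) = min(1, 1 − 0.802 + 0.000) = min(1, 0.198) = 0.198

0.198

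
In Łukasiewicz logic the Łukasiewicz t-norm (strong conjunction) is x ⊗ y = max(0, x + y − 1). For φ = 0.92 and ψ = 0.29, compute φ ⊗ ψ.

0.21

φ ⊗ ψ = max(0, 0.92 + 0.29 − 1) = max(0, 0.21) = 0.21
For comparison, the Gödel (minimum) t-norm min(x, y) would give 0.29.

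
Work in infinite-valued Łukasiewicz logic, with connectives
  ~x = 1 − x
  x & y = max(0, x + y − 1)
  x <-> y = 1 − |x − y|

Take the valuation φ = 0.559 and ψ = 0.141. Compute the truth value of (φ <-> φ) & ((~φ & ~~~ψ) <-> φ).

φ <-> φ = 1 − |0.559 − 0.559| = 1 − 0.000 = 1.000
~φ = 1 − 0.559 = 0.441
~ψ = 1 − 0.141 = 0.859
~~ψ = 1 − 0.859 = 0.141
~~~ψ = 1 − 0.141 = 0.859
~φ & ~~~ψ = max(0, 0.441 + 0.859 − 1) = max(0, 0.300) = 0.300
(~φ & ~~~ψ) <-> φ = 1 − |0.300 − 0.559| = 1 − 0.259 = 0.741
(φ <-> φ) & ((~φ & ~~~ψ) <-> φ) = max(0, 1.000 + 0.741 − 1) = max(0, 0.741) = 0.741

0.741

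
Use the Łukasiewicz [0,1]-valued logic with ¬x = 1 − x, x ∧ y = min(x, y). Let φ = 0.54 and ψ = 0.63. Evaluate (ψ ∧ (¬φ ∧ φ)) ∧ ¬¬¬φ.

¬φ = 1 − 0.54 = 0.46
¬φ ∧ φ = min(0.46, 0.54) = 0.46
ψ ∧ (¬φ ∧ φ) = min(0.63, 0.46) = 0.46
¬¬φ = 1 − 0.46 = 0.54
¬¬¬φ = 1 − 0.54 = 0.46
(ψ ∧ (¬φ ∧ φ)) ∧ ¬¬¬φ = min(0.46, 0.46) = 0.46

0.46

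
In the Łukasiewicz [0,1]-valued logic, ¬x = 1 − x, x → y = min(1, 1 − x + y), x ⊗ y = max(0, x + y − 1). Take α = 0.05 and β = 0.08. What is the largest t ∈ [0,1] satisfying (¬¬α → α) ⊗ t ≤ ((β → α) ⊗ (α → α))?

¬α = 1 − 0.05 = 0.95
¬¬α = 1 − 0.95 = 0.05
¬¬α → α = min(1, 1 − 0.05 + 0.05) = min(1, 1.00) = 1.00
So the left factor is ¬¬α → α = 1.00.
β → α = min(1, 1 − 0.08 + 0.05) = min(1, 0.97) = 0.97
α → α = min(1, 1 − 0.05 + 0.05) = min(1, 1.00) = 1.00
(β → α) ⊗ (α → α) = max(0, 0.97 + 1.00 − 1) = max(0, 0.97) = 0.97
So the right-hand bound is (β → α) ⊗ (α → α) = 0.97.
The residuum of the Łukasiewicz t-norm gives the supremum: min(1, 1 − 1.00 + 0.97).
1 − 1.00 + 0.97 = 0.97, so t = min(1, 0.97) = 0.97.
Check: 1.00 ⊗ 0.97 = max(0, 0.97) = 0.97 ≤ 0.97.

0.97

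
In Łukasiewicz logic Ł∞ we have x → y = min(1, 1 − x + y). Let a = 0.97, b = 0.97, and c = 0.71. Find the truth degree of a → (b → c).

b → c = min(1, 1 − 0.97 + 0.71) = min(1, 0.74) = 0.74
a → (b → c) = min(1, 1 − 0.97 + 0.74) = min(1, 0.77) = 0.77

0.77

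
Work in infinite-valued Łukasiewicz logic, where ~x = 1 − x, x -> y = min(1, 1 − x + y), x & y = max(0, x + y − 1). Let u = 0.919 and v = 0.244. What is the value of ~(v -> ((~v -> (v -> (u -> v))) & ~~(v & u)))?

0.081

~v = 1 − 0.244 = 0.756
u -> v = min(1, 1 − 0.919 + 0.244) = min(1, 0.325) = 0.325
v -> (u -> v) = min(1, 1 − 0.244 + 0.325) = min(1, 1.081) = 1.000
~v -> (v -> (u -> v)) = min(1, 1 − 0.756 + 1.000) = min(1, 1.244) = 1.000
v & u = max(0, 0.244 + 0.919 − 1) = max(0, 0.163) = 0.163
~(v & u) = 1 − 0.163 = 0.837
~~(v & u) = 1 − 0.837 = 0.163
(~v -> (v -> (u -> v))) & ~~(v & u) = max(0, 1.000 + 0.163 − 1) = max(0, 0.163) = 0.163
v -> ((~v -> (v -> (u -> v))) & ~~(v & u)) = min(1, 1 − 0.244 + 0.163) = min(1, 0.919) = 0.919
~(v -> ((~v -> (v -> (u -> v))) & ~~(v & u))) = 1 − 0.919 = 0.081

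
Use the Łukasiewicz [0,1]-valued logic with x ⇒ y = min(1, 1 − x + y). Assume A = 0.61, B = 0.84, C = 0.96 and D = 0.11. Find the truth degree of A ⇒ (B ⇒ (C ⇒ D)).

0.70

C ⇒ D = min(1, 1 − 0.96 + 0.11) = min(1, 0.15) = 0.15
B ⇒ (C ⇒ D) = min(1, 1 − 0.84 + 0.15) = min(1, 0.31) = 0.31
A ⇒ (B ⇒ (C ⇒ D)) = min(1, 1 − 0.61 + 0.31) = min(1, 0.70) = 0.70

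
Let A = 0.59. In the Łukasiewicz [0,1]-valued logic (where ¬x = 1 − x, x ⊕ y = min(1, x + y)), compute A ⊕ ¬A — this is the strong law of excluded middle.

1.00

¬A = 1 − 0.59 = 0.41
A ⊕ ¬A = min(1, 0.59 + 0.41) = min(1, 1.00) = 1.00
(As expected: always 1 in Ł∞ since a ⊕ (1−a) = 1.)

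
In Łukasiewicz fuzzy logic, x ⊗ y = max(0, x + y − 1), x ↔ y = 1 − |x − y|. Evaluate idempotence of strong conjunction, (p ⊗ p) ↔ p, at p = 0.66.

p ⊗ p = max(0, 0.66 + 0.66 − 1) = max(0, 0.32) = 0.32
(p ⊗ p) ↔ p = 1 − |0.32 − 0.66| = 1 − 0.34 = 0.66
(The value 0.66 < 1 shows this instance is not satisfied; fails in Ł∞ since a ⊗ a = max(0, 2a−1) ≠ a in general.)

0.66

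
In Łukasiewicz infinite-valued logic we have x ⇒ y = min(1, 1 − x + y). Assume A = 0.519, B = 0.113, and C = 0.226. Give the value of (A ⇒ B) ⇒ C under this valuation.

A ⇒ B = min(1, 1 − 0.519 + 0.113) = min(1, 0.594) = 0.594
(A ⇒ B) ⇒ C = min(1, 1 − 0.594 + 0.226) = min(1, 0.632) = 0.632

0.632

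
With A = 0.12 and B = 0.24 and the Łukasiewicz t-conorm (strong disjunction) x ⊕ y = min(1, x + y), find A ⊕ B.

A ⊕ B = min(1, 0.12 + 0.24) = min(1, 0.36) = 0.36
For comparison, the Gödel t-conorm max(x, y) would give 0.24.

0.36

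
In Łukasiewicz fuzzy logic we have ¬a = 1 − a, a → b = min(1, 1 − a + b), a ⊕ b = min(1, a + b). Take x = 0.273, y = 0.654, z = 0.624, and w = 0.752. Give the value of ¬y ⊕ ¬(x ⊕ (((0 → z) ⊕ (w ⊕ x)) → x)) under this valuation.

¬y = 1 − 0.654 = 0.346
0 → z = min(1, 1 − 0.000 + 0.624) = min(1, 1.624) = 1.000
w ⊕ x = min(1, 0.752 + 0.273) = min(1, 1.025) = 1.000
(0 → z) ⊕ (w ⊕ x) = min(1, 1.000 + 1.000) = min(1, 2.000) = 1.000
((0 → z) ⊕ (w ⊕ x)) → x = min(1, 1 − 1.000 + 0.273) = min(1, 0.273) = 0.273
x ⊕ (((0 → z) ⊕ (w ⊕ x)) → x) = min(1, 0.273 + 0.273) = min(1, 0.546) = 0.546
¬(x ⊕ (((0 → z) ⊕ (w ⊕ x)) → x)) = 1 − 0.546 = 0.454
¬y ⊕ ¬(x ⊕ (((0 → z) ⊕ (w ⊕ x)) → x)) = min(1, 0.346 + 0.454) = min(1, 0.800) = 0.800

0.800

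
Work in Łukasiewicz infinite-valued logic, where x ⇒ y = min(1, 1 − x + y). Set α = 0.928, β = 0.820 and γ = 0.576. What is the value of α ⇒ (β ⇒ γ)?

0.828

β ⇒ γ = min(1, 1 − 0.820 + 0.576) = min(1, 0.756) = 0.756
α ⇒ (β ⇒ γ) = min(1, 1 − 0.928 + 0.756) = min(1, 0.828) = 0.828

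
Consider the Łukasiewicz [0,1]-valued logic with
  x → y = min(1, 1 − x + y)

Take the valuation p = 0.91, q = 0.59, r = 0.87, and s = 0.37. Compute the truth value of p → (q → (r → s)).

1.00

r → s = min(1, 1 − 0.87 + 0.37) = min(1, 0.50) = 0.50
q → (r → s) = min(1, 1 − 0.59 + 0.50) = min(1, 0.91) = 0.91
p → (q → (r → s)) = min(1, 1 − 0.91 + 0.91) = min(1, 1.00) = 1.00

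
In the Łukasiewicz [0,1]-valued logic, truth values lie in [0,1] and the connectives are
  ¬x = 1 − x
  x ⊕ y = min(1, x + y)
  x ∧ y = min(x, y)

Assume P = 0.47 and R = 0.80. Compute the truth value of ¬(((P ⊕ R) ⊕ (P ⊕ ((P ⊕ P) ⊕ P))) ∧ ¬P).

0.47

P ⊕ R = min(1, 0.47 + 0.80) = min(1, 1.27) = 1.00
P ⊕ P = min(1, 0.47 + 0.47) = min(1, 0.94) = 0.94
(P ⊕ P) ⊕ P = min(1, 0.94 + 0.47) = min(1, 1.41) = 1.00
P ⊕ ((P ⊕ P) ⊕ P) = min(1, 0.47 + 1.00) = min(1, 1.47) = 1.00
(P ⊕ R) ⊕ (P ⊕ ((P ⊕ P) ⊕ P)) = min(1, 1.00 + 1.00) = min(1, 2.00) = 1.00
¬P = 1 − 0.47 = 0.53
((P ⊕ R) ⊕ (P ⊕ ((P ⊕ P) ⊕ P))) ∧ ¬P = min(1.00, 0.53) = 0.53
¬(((P ⊕ R) ⊕ (P ⊕ ((P ⊕ P) ⊕ P))) ∧ ¬P) = 1 − 0.53 = 0.47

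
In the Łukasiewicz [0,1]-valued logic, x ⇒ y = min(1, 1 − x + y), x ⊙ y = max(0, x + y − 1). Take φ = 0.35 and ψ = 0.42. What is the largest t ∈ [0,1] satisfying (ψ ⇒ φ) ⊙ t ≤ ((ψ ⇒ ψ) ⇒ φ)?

ψ ⇒ φ = min(1, 1 − 0.42 + 0.35) = min(1, 0.93) = 0.93
So the left factor is ψ ⇒ φ = 0.93.
ψ ⇒ ψ = min(1, 1 − 0.42 + 0.42) = min(1, 1.00) = 1.00
(ψ ⇒ ψ) ⇒ φ = min(1, 1 − 1.00 + 0.35) = min(1, 0.35) = 0.35
So the right-hand bound is (ψ ⇒ ψ) ⇒ φ = 0.35.
The residuum of the Łukasiewicz t-norm gives the supremum: min(1, 1 − 0.93 + 0.35).
1 − 0.93 + 0.35 = 0.42, so t = min(1, 0.42) = 0.42.
Check: 0.93 ⊙ 0.42 = max(0, 0.35) = 0.35 ≤ 0.35.

0.42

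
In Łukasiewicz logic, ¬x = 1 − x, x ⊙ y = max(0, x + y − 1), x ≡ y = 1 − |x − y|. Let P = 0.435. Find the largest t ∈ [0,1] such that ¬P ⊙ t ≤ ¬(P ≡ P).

0.435

¬P = 1 − 0.435 = 0.565
So the left factor is ¬P = 0.565.
P ≡ P = 1 − |0.435 − 0.435| = 1 − 0.000 = 1.000
¬(P ≡ P) = 1 − 1.000 = 0.000
So the right-hand bound is ¬(P ≡ P) = 0.000.
The residuum of the Łukasiewicz t-norm gives the supremum: min(1, 1 − 0.565 + 0.000).
1 − 0.565 + 0.000 = 0.435, so t = min(1, 0.435) = 0.435.
Check: 0.565 ⊙ 0.435 = max(0, 0.000) = 0.000 ≤ 0.000.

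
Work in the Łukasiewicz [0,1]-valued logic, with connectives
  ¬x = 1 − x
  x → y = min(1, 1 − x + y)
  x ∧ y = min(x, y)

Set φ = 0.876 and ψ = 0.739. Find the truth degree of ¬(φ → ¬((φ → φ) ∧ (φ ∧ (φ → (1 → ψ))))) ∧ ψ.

φ → φ = min(1, 1 − 0.876 + 0.876) = min(1, 1.000) = 1.000
1 → ψ = min(1, 1 − 1.000 + 0.739) = min(1, 0.739) = 0.739
φ → (1 → ψ) = min(1, 1 − 0.876 + 0.739) = min(1, 0.863) = 0.863
φ ∧ (φ → (1 → ψ)) = min(0.876, 0.863) = 0.863
(φ → φ) ∧ (φ ∧ (φ → (1 → ψ))) = min(1.000, 0.863) = 0.863
¬((φ → φ) ∧ (φ ∧ (φ → (1 → ψ)))) = 1 − 0.863 = 0.137
φ → ¬((φ → φ) ∧ (φ ∧ (φ → (1 → ψ)))) = min(1, 1 − 0.876 + 0.137) = min(1, 0.261) = 0.261
¬(φ → ¬((φ → φ) ∧ (φ ∧ (φ → (1 → ψ))))) = 1 − 0.261 = 0.739
¬(φ → ¬((φ → φ) ∧ (φ ∧ (φ → (1 → ψ))))) ∧ ψ = min(0.739, 0.739) = 0.739

0.739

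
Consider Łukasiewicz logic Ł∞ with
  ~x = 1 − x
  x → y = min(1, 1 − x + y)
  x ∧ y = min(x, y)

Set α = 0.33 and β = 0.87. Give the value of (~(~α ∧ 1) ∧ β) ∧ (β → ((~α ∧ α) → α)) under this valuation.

~α = 1 − 0.33 = 0.67
~α ∧ 1 = min(0.67, 1.00) = 0.67
~(~α ∧ 1) = 1 − 0.67 = 0.33
~(~α ∧ 1) ∧ β = min(0.33, 0.87) = 0.33
~α ∧ α = min(0.67, 0.33) = 0.33
(~α ∧ α) → α = min(1, 1 − 0.33 + 0.33) = min(1, 1.00) = 1.00
β → ((~α ∧ α) → α) = min(1, 1 − 0.87 + 1.00) = min(1, 1.13) = 1.00
(~(~α ∧ 1) ∧ β) ∧ (β → ((~α ∧ α) → α)) = min(0.33, 1.00) = 0.33

0.33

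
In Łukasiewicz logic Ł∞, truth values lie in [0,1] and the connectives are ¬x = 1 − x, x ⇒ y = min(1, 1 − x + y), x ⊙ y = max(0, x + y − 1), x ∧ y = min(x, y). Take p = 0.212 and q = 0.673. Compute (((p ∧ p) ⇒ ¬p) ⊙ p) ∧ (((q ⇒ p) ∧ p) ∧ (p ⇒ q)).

p ∧ p = min(0.212, 0.212) = 0.212
¬p = 1 − 0.212 = 0.788
(p ∧ p) ⇒ ¬p = min(1, 1 − 0.212 + 0.788) = min(1, 1.576) = 1.000
((p ∧ p) ⇒ ¬p) ⊙ p = max(0, 1.000 + 0.212 − 1) = max(0, 0.212) = 0.212
q ⇒ p = min(1, 1 − 0.673 + 0.212) = min(1, 0.539) = 0.539
(q ⇒ p) ∧ p = min(0.539, 0.212) = 0.212
p ⇒ q = min(1, 1 − 0.212 + 0.673) = min(1, 1.461) = 1.000
((q ⇒ p) ∧ p) ∧ (p ⇒ q) = min(0.212, 1.000) = 0.212
(((p ∧ p) ⇒ ¬p) ⊙ p) ∧ (((q ⇒ p) ∧ p) ∧ (p ⇒ q)) = min(0.212, 0.212) = 0.212

0.212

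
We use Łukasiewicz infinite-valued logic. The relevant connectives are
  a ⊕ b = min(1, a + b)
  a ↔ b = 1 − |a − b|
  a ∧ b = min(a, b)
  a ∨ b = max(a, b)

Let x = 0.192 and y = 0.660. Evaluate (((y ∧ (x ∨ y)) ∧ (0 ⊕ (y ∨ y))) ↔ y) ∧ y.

x ∨ y = max(0.192, 0.660) = 0.660
y ∧ (x ∨ y) = min(0.660, 0.660) = 0.660
y ∨ y = max(0.660, 0.660) = 0.660
0 ⊕ (y ∨ y) = min(1, 0.000 + 0.660) = min(1, 0.660) = 0.660
(y ∧ (x ∨ y)) ∧ (0 ⊕ (y ∨ y)) = min(0.660, 0.660) = 0.660
((y ∧ (x ∨ y)) ∧ (0 ⊕ (y ∨ y))) ↔ y = 1 − |0.660 − 0.660| = 1 − 0.000 = 1.000
(((y ∧ (x ∨ y)) ∧ (0 ⊕ (y ∨ y))) ↔ y) ∧ y = min(1.000, 0.660) = 0.660

0.660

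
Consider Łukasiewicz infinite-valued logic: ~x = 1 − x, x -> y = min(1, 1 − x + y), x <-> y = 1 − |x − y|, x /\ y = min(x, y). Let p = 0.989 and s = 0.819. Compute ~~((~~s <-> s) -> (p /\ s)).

0.819

~s = 1 − 0.819 = 0.181
~~s = 1 − 0.181 = 0.819
~~s <-> s = 1 − |0.819 − 0.819| = 1 − 0.000 = 1.000
p /\ s = min(0.989, 0.819) = 0.819
(~~s <-> s) -> (p /\ s) = min(1, 1 − 1.000 + 0.819) = min(1, 0.819) = 0.819
~((~~s <-> s) -> (p /\ s)) = 1 − 0.819 = 0.181
~~((~~s <-> s) -> (p /\ s)) = 1 − 0.181 = 0.819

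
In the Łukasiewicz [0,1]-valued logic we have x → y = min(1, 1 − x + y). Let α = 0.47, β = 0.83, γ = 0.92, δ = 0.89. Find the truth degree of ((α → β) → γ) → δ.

α → β = min(1, 1 − 0.47 + 0.83) = min(1, 1.36) = 1.00
(α → β) → γ = min(1, 1 − 1.00 + 0.92) = min(1, 0.92) = 0.92
((α → β) → γ) → δ = min(1, 1 − 0.92 + 0.89) = min(1, 0.97) = 0.97

0.97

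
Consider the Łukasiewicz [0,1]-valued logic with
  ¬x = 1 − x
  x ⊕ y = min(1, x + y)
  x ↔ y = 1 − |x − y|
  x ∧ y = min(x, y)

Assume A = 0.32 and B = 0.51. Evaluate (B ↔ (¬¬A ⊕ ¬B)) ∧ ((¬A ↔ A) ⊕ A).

¬A = 1 − 0.32 = 0.68
¬¬A = 1 − 0.68 = 0.32
¬B = 1 − 0.51 = 0.49
¬¬A ⊕ ¬B = min(1, 0.32 + 0.49) = min(1, 0.81) = 0.81
B ↔ (¬¬A ⊕ ¬B) = 1 − |0.51 − 0.81| = 1 − 0.30 = 0.70
¬A ↔ A = 1 − |0.68 − 0.32| = 1 − 0.36 = 0.64
(¬A ↔ A) ⊕ A = min(1, 0.64 + 0.32) = min(1, 0.96) = 0.96
(B ↔ (¬¬A ⊕ ¬B)) ∧ ((¬A ↔ A) ⊕ A) = min(0.70, 0.96) = 0.70

0.70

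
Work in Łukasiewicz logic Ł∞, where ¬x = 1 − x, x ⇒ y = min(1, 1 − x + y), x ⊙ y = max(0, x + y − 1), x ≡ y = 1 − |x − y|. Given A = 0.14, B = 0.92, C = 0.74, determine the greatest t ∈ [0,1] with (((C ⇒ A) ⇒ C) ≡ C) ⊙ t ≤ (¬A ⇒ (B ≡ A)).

0.62

C ⇒ A = min(1, 1 − 0.74 + 0.14) = min(1, 0.40) = 0.40
(C ⇒ A) ⇒ C = min(1, 1 − 0.40 + 0.74) = min(1, 1.34) = 1.00
((C ⇒ A) ⇒ C) ≡ C = 1 − |1.00 − 0.74| = 1 − 0.26 = 0.74
So the left factor is ((C ⇒ A) ⇒ C) ≡ C = 0.74.
¬A = 1 − 0.14 = 0.86
B ≡ A = 1 − |0.92 − 0.14| = 1 − 0.78 = 0.22
¬A ⇒ (B ≡ A) = min(1, 1 − 0.86 + 0.22) = min(1, 0.36) = 0.36
So the right-hand bound is ¬A ⇒ (B ≡ A) = 0.36.
The residuum of the Łukasiewicz t-norm gives the supremum: min(1, 1 − 0.74 + 0.36).
1 − 0.74 + 0.36 = 0.62, so t = min(1, 0.62) = 0.62.
Check: 0.74 ⊙ 0.62 = max(0, 0.36) = 0.36 ≤ 0.36.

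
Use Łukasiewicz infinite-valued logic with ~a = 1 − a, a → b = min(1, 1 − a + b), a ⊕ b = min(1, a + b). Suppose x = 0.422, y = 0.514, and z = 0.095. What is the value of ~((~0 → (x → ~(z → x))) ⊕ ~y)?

0.000

~0 = 1 − 0.000 = 1.000
z → x = min(1, 1 − 0.095 + 0.422) = min(1, 1.327) = 1.000
~(z → x) = 1 − 1.000 = 0.000
x → ~(z → x) = min(1, 1 − 0.422 + 0.000) = min(1, 0.578) = 0.578
~0 → (x → ~(z → x)) = min(1, 1 − 1.000 + 0.578) = min(1, 0.578) = 0.578
~y = 1 − 0.514 = 0.486
(~0 → (x → ~(z → x))) ⊕ ~y = min(1, 0.578 + 0.486) = min(1, 1.064) = 1.000
~((~0 → (x → ~(z → x))) ⊕ ~y) = 1 − 1.000 = 0.000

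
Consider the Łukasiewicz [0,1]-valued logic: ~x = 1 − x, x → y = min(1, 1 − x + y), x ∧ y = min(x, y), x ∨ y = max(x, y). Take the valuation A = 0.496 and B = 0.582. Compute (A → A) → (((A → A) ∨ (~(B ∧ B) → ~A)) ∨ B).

A → A = min(1, 1 − 0.496 + 0.496) = min(1, 1.000) = 1.000
B ∧ B = min(0.582, 0.582) = 0.582
~(B ∧ B) = 1 − 0.582 = 0.418
~A = 1 − 0.496 = 0.504
~(B ∧ B) → ~A = min(1, 1 − 0.418 + 0.504) = min(1, 1.086) = 1.000
(A → A) ∨ (~(B ∧ B) → ~A) = max(1.000, 1.000) = 1.000
((A → A) ∨ (~(B ∧ B) → ~A)) ∨ B = max(1.000, 0.582) = 1.000
(A → A) → (((A → A) ∨ (~(B ∧ B) → ~A)) ∨ B) = min(1, 1 − 1.000 + 1.000) = min(1, 1.000) = 1.000

1.000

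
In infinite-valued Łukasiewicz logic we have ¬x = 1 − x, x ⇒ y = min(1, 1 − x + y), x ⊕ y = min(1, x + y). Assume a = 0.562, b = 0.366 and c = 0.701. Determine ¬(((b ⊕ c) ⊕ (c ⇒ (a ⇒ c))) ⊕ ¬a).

0.000

b ⊕ c = min(1, 0.366 + 0.701) = min(1, 1.067) = 1.000
a ⇒ c = min(1, 1 − 0.562 + 0.701) = min(1, 1.139) = 1.000
c ⇒ (a ⇒ c) = min(1, 1 − 0.701 + 1.000) = min(1, 1.299) = 1.000
(b ⊕ c) ⊕ (c ⇒ (a ⇒ c)) = min(1, 1.000 + 1.000) = min(1, 2.000) = 1.000
¬a = 1 − 0.562 = 0.438
((b ⊕ c) ⊕ (c ⇒ (a ⇒ c))) ⊕ ¬a = min(1, 1.000 + 0.438) = min(1, 1.438) = 1.000
¬(((b ⊕ c) ⊕ (c ⇒ (a ⇒ c))) ⊕ ¬a) = 1 − 1.000 = 0.000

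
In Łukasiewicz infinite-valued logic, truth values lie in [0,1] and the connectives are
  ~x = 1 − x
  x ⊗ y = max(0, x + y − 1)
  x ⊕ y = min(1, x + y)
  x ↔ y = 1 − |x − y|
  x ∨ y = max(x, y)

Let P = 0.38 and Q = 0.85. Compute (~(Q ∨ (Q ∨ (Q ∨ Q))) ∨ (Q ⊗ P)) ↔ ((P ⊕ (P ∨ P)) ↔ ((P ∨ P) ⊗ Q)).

Q ∨ Q = max(0.85, 0.85) = 0.85
Q ∨ (Q ∨ Q) = max(0.85, 0.85) = 0.85
Q ∨ (Q ∨ (Q ∨ Q)) = max(0.85, 0.85) = 0.85
~(Q ∨ (Q ∨ (Q ∨ Q))) = 1 − 0.85 = 0.15
Q ⊗ P = max(0, 0.85 + 0.38 − 1) = max(0, 0.23) = 0.23
~(Q ∨ (Q ∨ (Q ∨ Q))) ∨ (Q ⊗ P) = max(0.15, 0.23) = 0.23
P ∨ P = max(0.38, 0.38) = 0.38
P ⊕ (P ∨ P) = min(1, 0.38 + 0.38) = min(1, 0.76) = 0.76
(P ∨ P) ⊗ Q = max(0, 0.38 + 0.85 − 1) = max(0, 0.23) = 0.23
(P ⊕ (P ∨ P)) ↔ ((P ∨ P) ⊗ Q) = 1 − |0.76 − 0.23| = 1 − 0.53 = 0.47
(~(Q ∨ (Q ∨ (Q ∨ Q))) ∨ (Q ⊗ P)) ↔ ((P ⊕ (P ∨ P)) ↔ ((P ∨ P) ⊗ Q)) = 1 − |0.23 − 0.47| = 1 − 0.24 = 0.76

0.76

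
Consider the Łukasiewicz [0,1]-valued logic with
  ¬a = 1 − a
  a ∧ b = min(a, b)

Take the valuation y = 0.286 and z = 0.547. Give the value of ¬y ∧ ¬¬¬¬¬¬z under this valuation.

0.547

¬y = 1 − 0.286 = 0.714
¬z = 1 − 0.547 = 0.453
¬¬z = 1 − 0.453 = 0.547
¬¬¬z = 1 − 0.547 = 0.453
¬¬¬¬z = 1 − 0.453 = 0.547
¬¬¬¬¬z = 1 − 0.547 = 0.453
¬¬¬¬¬¬z = 1 − 0.453 = 0.547
¬y ∧ ¬¬¬¬¬¬z = min(0.714, 0.547) = 0.547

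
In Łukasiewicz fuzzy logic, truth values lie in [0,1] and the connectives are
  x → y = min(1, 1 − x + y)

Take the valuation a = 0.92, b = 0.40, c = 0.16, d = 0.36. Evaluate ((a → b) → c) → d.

0.68

a → b = min(1, 1 − 0.92 + 0.40) = min(1, 0.48) = 0.48
(a → b) → c = min(1, 1 − 0.48 + 0.16) = min(1, 0.68) = 0.68
((a → b) → c) → d = min(1, 1 − 0.68 + 0.36) = min(1, 0.68) = 0.68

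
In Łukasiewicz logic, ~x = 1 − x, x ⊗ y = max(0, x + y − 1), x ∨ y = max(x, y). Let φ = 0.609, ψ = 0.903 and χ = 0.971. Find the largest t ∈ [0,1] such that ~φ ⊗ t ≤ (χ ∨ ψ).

1.000

~φ = 1 − 0.609 = 0.391
So the left factor is ~φ = 0.391.
χ ∨ ψ = max(0.971, 0.903) = 0.971
So the right-hand bound is χ ∨ ψ = 0.971.
The residuum of the Łukasiewicz t-norm gives the supremum: min(1, 1 − 0.391 + 0.971).
1 − 0.391 + 0.971 = 1.580, so t = min(1, 1.580) = 1.000.
Check: 0.391 ⊗ 1.000 = max(0, 0.391) = 0.391 ≤ 0.971.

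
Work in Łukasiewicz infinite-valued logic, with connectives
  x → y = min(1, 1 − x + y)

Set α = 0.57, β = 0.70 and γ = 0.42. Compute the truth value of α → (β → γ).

1.00

β → γ = min(1, 1 − 0.70 + 0.42) = min(1, 0.72) = 0.72
α → (β → γ) = min(1, 1 − 0.57 + 0.72) = min(1, 1.15) = 1.00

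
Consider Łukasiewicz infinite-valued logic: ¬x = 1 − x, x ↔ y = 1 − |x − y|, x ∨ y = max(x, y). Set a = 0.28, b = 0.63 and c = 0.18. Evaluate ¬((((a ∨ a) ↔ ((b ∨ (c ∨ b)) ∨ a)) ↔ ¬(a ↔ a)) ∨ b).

a ∨ a = max(0.28, 0.28) = 0.28
c ∨ b = max(0.18, 0.63) = 0.63
b ∨ (c ∨ b) = max(0.63, 0.63) = 0.63
(b ∨ (c ∨ b)) ∨ a = max(0.63, 0.28) = 0.63
(a ∨ a) ↔ ((b ∨ (c ∨ b)) ∨ a) = 1 − |0.28 − 0.63| = 1 − 0.35 = 0.65
a ↔ a = 1 − |0.28 − 0.28| = 1 − 0.00 = 1.00
¬(a ↔ a) = 1 − 1.00 = 0.00
((a ∨ a) ↔ ((b ∨ (c ∨ b)) ∨ a)) ↔ ¬(a ↔ a) = 1 − |0.65 − 0.00| = 1 − 0.65 = 0.35
(((a ∨ a) ↔ ((b ∨ (c ∨ b)) ∨ a)) ↔ ¬(a ↔ a)) ∨ b = max(0.35, 0.63) = 0.63
¬((((a ∨ a) ↔ ((b ∨ (c ∨ b)) ∨ a)) ↔ ¬(a ↔ a)) ∨ b) = 1 − 0.63 = 0.37

0.37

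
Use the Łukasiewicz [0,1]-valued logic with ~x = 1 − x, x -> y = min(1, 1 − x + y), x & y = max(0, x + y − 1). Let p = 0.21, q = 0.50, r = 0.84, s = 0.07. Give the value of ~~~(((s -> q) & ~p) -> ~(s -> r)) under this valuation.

0.79

s -> q = min(1, 1 − 0.07 + 0.50) = min(1, 1.43) = 1.00
~p = 1 − 0.21 = 0.79
(s -> q) & ~p = max(0, 1.00 + 0.79 − 1) = max(0, 0.79) = 0.79
s -> r = min(1, 1 − 0.07 + 0.84) = min(1, 1.77) = 1.00
~(s -> r) = 1 − 1.00 = 0.00
((s -> q) & ~p) -> ~(s -> r) = min(1, 1 − 0.79 + 0.00) = min(1, 0.21) = 0.21
~(((s -> q) & ~p) -> ~(s -> r)) = 1 − 0.21 = 0.79
~~(((s -> q) & ~p) -> ~(s -> r)) = 1 − 0.79 = 0.21
~~~(((s -> q) & ~p) -> ~(s -> r)) = 1 − 0.21 = 0.79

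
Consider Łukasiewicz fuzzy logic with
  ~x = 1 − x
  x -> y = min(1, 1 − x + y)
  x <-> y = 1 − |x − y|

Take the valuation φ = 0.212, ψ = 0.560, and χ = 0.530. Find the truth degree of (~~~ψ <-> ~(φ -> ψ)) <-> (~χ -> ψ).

~ψ = 1 − 0.560 = 0.440
~~ψ = 1 − 0.440 = 0.560
~~~ψ = 1 − 0.560 = 0.440
φ -> ψ = min(1, 1 − 0.212 + 0.560) = min(1, 1.348) = 1.000
~(φ -> ψ) = 1 − 1.000 = 0.000
~~~ψ <-> ~(φ -> ψ) = 1 − |0.440 − 0.000| = 1 − 0.440 = 0.560
~χ = 1 − 0.530 = 0.470
~χ -> ψ = min(1, 1 − 0.470 + 0.560) = min(1, 1.090) = 1.000
(~~~ψ <-> ~(φ -> ψ)) <-> (~χ -> ψ) = 1 − |0.560 − 1.000| = 1 − 0.440 = 0.560

0.560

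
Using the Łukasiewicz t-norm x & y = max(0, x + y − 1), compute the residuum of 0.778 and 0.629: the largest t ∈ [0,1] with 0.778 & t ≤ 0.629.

0.851

The residuum of the Łukasiewicz t-norm gives the supremum: min(1, 1 − 0.778 + 0.629).
1 − 0.778 + 0.629 = 0.851, so t = min(1, 0.851) = 0.851.
Check: 0.778 & 0.851 = max(0, 0.629) = 0.629 ≤ 0.629.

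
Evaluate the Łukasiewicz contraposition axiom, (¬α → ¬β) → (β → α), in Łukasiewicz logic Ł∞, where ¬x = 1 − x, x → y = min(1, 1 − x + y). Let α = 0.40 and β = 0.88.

¬α = 1 − 0.40 = 0.60
¬β = 1 − 0.88 = 0.12
¬α → ¬β = min(1, 1 − 0.60 + 0.12) = min(1, 0.52) = 0.52
β → α = min(1, 1 − 0.88 + 0.40) = min(1, 0.52) = 0.52
(¬α → ¬β) → (β → α) = min(1, 1 − 0.52 + 0.52) = min(1, 1.00) = 1.00
(As expected: an axiom of Ł∞, always 1.)

1.00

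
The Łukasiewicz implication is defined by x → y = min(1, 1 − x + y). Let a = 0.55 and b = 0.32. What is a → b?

a → b = min(1, 1 − 0.55 + 0.32) = min(1, 0.77) = 0.77
For comparison, the Gödel implication (1 if x ≤ y else y) would give 0.32.

0.77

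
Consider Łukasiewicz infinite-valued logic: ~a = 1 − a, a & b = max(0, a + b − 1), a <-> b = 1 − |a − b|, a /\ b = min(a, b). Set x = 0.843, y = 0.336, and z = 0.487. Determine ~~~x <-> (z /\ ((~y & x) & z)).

~x = 1 − 0.843 = 0.157
~~x = 1 − 0.157 = 0.843
~~~x = 1 − 0.843 = 0.157
~y = 1 − 0.336 = 0.664
~y & x = max(0, 0.664 + 0.843 − 1) = max(0, 0.507) = 0.507
(~y & x) & z = max(0, 0.507 + 0.487 − 1) = max(0, -0.006) = 0.000
z /\ ((~y & x) & z) = min(0.487, 0.000) = 0.000
~~~x <-> (z /\ ((~y & x) & z)) = 1 − |0.157 − 0.000| = 1 − 0.157 = 0.843

0.843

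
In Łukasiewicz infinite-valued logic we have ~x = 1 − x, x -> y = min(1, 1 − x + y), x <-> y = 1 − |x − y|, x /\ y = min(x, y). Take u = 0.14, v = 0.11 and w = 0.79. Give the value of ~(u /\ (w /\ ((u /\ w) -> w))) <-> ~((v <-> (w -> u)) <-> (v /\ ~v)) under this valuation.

u /\ w = min(0.14, 0.79) = 0.14
(u /\ w) -> w = min(1, 1 − 0.14 + 0.79) = min(1, 1.65) = 1.00
w /\ ((u /\ w) -> w) = min(0.79, 1.00) = 0.79
u /\ (w /\ ((u /\ w) -> w)) = min(0.14, 0.79) = 0.14
~(u /\ (w /\ ((u /\ w) -> w))) = 1 − 0.14 = 0.86
w -> u = min(1, 1 − 0.79 + 0.14) = min(1, 0.35) = 0.35
v <-> (w -> u) = 1 − |0.11 − 0.35| = 1 − 0.24 = 0.76
~v = 1 − 0.11 = 0.89
v /\ ~v = min(0.11, 0.89) = 0.11
(v <-> (w -> u)) <-> (v /\ ~v) = 1 − |0.76 − 0.11| = 1 − 0.65 = 0.35
~((v <-> (w -> u)) <-> (v /\ ~v)) = 1 − 0.35 = 0.65
~(u /\ (w /\ ((u /\ w) -> w))) <-> ~((v <-> (w -> u)) <-> (v /\ ~v)) = 1 − |0.86 − 0.65| = 1 − 0.21 = 0.79

0.79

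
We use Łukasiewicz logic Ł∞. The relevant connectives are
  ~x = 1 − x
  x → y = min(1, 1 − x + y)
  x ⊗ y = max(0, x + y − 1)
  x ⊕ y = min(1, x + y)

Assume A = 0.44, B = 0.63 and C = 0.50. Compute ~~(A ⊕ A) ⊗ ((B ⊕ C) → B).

A ⊕ A = min(1, 0.44 + 0.44) = min(1, 0.88) = 0.88
~(A ⊕ A) = 1 − 0.88 = 0.12
~~(A ⊕ A) = 1 − 0.12 = 0.88
B ⊕ C = min(1, 0.63 + 0.50) = min(1, 1.13) = 1.00
(B ⊕ C) → B = min(1, 1 − 1.00 + 0.63) = min(1, 0.63) = 0.63
~~(A ⊕ A) ⊗ ((B ⊕ C) → B) = max(0, 0.88 + 0.63 − 1) = max(0, 0.51) = 0.51

0.51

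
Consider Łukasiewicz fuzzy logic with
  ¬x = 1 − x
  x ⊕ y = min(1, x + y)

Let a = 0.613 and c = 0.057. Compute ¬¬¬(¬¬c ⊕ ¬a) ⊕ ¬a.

0.943

¬c = 1 − 0.057 = 0.943
¬¬c = 1 − 0.943 = 0.057
¬a = 1 − 0.613 = 0.387
¬¬c ⊕ ¬a = min(1, 0.057 + 0.387) = min(1, 0.444) = 0.444
¬(¬¬c ⊕ ¬a) = 1 − 0.444 = 0.556
¬¬(¬¬c ⊕ ¬a) = 1 − 0.556 = 0.444
¬¬¬(¬¬c ⊕ ¬a) = 1 − 0.444 = 0.556
¬¬¬(¬¬c ⊕ ¬a) ⊕ ¬a = min(1, 0.556 + 0.387) = min(1, 0.943) = 0.943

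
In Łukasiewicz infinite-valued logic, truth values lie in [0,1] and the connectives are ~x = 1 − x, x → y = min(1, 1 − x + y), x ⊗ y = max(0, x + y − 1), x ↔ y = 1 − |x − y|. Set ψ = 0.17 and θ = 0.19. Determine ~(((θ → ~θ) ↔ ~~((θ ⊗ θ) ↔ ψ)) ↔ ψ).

~θ = 1 − 0.19 = 0.81
θ → ~θ = min(1, 1 − 0.19 + 0.81) = min(1, 1.62) = 1.00
θ ⊗ θ = max(0, 0.19 + 0.19 − 1) = max(0, -0.62) = 0.00
(θ ⊗ θ) ↔ ψ = 1 − |0.00 − 0.17| = 1 − 0.17 = 0.83
~((θ ⊗ θ) ↔ ψ) = 1 − 0.83 = 0.17
~~((θ ⊗ θ) ↔ ψ) = 1 − 0.17 = 0.83
(θ → ~θ) ↔ ~~((θ ⊗ θ) ↔ ψ) = 1 − |1.00 − 0.83| = 1 − 0.17 = 0.83
((θ → ~θ) ↔ ~~((θ ⊗ θ) ↔ ψ)) ↔ ψ = 1 − |0.83 − 0.17| = 1 − 0.66 = 0.34
~(((θ → ~θ) ↔ ~~((θ ⊗ θ) ↔ ψ)) ↔ ψ) = 1 − 0.34 = 0.66

0.66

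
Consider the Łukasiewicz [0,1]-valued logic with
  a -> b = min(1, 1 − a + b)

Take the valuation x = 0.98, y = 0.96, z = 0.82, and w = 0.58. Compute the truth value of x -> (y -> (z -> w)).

0.82

z -> w = min(1, 1 − 0.82 + 0.58) = min(1, 0.76) = 0.76
y -> (z -> w) = min(1, 1 − 0.96 + 0.76) = min(1, 0.80) = 0.80
x -> (y -> (z -> w)) = min(1, 1 − 0.98 + 0.80) = min(1, 0.82) = 0.82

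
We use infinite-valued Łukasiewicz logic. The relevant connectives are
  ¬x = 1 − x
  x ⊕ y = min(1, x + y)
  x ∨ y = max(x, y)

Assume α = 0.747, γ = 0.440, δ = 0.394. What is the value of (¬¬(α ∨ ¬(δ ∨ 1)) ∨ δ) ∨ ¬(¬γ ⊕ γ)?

δ ∨ 1 = max(0.394, 1.000) = 1.000
¬(δ ∨ 1) = 1 − 1.000 = 0.000
α ∨ ¬(δ ∨ 1) = max(0.747, 0.000) = 0.747
¬(α ∨ ¬(δ ∨ 1)) = 1 − 0.747 = 0.253
¬¬(α ∨ ¬(δ ∨ 1)) = 1 − 0.253 = 0.747
¬¬(α ∨ ¬(δ ∨ 1)) ∨ δ = max(0.747, 0.394) = 0.747
¬γ = 1 − 0.440 = 0.560
¬γ ⊕ γ = min(1, 0.560 + 0.440) = min(1, 1.000) = 1.000
¬(¬γ ⊕ γ) = 1 − 1.000 = 0.000
(¬¬(α ∨ ¬(δ ∨ 1)) ∨ δ) ∨ ¬(¬γ ⊕ γ) = max(0.747, 0.000) = 0.747

0.747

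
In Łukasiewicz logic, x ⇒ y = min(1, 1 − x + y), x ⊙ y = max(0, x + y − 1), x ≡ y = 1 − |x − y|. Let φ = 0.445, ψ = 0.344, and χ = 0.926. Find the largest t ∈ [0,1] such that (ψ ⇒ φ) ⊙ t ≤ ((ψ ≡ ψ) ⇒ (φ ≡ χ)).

0.519

ψ ⇒ φ = min(1, 1 − 0.344 + 0.445) = min(1, 1.101) = 1.000
So the left factor is ψ ⇒ φ = 1.000.
ψ ≡ ψ = 1 − |0.344 − 0.344| = 1 − 0.000 = 1.000
φ ≡ χ = 1 − |0.445 − 0.926| = 1 − 0.481 = 0.519
(ψ ≡ ψ) ⇒ (φ ≡ χ) = min(1, 1 − 1.000 + 0.519) = min(1, 0.519) = 0.519
So the right-hand bound is (ψ ≡ ψ) ⇒ (φ ≡ χ) = 0.519.
The residuum of the Łukasiewicz t-norm gives the supremum: min(1, 1 − 1.000 + 0.519).
1 − 1.000 + 0.519 = 0.519, so t = min(1, 0.519) = 0.519.
Check: 1.000 ⊙ 0.519 = max(0, 0.519) = 0.519 ≤ 0.519.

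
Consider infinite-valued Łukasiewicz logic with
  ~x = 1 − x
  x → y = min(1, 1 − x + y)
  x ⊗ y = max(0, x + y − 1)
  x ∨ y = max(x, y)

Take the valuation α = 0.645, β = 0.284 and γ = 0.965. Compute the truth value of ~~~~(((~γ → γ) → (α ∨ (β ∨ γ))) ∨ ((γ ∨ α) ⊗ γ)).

~γ = 1 − 0.965 = 0.035
~γ → γ = min(1, 1 − 0.035 + 0.965) = min(1, 1.930) = 1.000
β ∨ γ = max(0.284, 0.965) = 0.965
α ∨ (β ∨ γ) = max(0.645, 0.965) = 0.965
(~γ → γ) → (α ∨ (β ∨ γ)) = min(1, 1 − 1.000 + 0.965) = min(1, 0.965) = 0.965
γ ∨ α = max(0.965, 0.645) = 0.965
(γ ∨ α) ⊗ γ = max(0, 0.965 + 0.965 − 1) = max(0, 0.930) = 0.930
((~γ → γ) → (α ∨ (β ∨ γ))) ∨ ((γ ∨ α) ⊗ γ) = max(0.965, 0.930) = 0.965
~(((~γ → γ) → (α ∨ (β ∨ γ))) ∨ ((γ ∨ α) ⊗ γ)) = 1 − 0.965 = 0.035
~~(((~γ → γ) → (α ∨ (β ∨ γ))) ∨ ((γ ∨ α) ⊗ γ)) = 1 − 0.035 = 0.965
~~~(((~γ → γ) → (α ∨ (β ∨ γ))) ∨ ((γ ∨ α) ⊗ γ)) = 1 − 0.965 = 0.035
~~~~(((~γ → γ) → (α ∨ (β ∨ γ))) ∨ ((γ ∨ α) ⊗ γ)) = 1 − 0.035 = 0.965

0.965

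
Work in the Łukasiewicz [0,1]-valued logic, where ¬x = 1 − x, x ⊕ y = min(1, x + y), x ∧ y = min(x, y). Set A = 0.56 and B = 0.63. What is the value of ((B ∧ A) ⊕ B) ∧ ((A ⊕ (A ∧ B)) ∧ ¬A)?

0.44

B ∧ A = min(0.63, 0.56) = 0.56
(B ∧ A) ⊕ B = min(1, 0.56 + 0.63) = min(1, 1.19) = 1.00
A ∧ B = min(0.56, 0.63) = 0.56
A ⊕ (A ∧ B) = min(1, 0.56 + 0.56) = min(1, 1.12) = 1.00
¬A = 1 − 0.56 = 0.44
(A ⊕ (A ∧ B)) ∧ ¬A = min(1.00, 0.44) = 0.44
((B ∧ A) ⊕ B) ∧ ((A ⊕ (A ∧ B)) ∧ ¬A) = min(1.00, 0.44) = 0.44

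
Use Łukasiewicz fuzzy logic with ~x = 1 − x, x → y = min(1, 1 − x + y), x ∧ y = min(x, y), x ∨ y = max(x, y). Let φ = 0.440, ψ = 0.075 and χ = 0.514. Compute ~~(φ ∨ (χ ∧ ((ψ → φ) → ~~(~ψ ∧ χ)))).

0.514

ψ → φ = min(1, 1 − 0.075 + 0.440) = min(1, 1.365) = 1.000
~ψ = 1 − 0.075 = 0.925
~ψ ∧ χ = min(0.925, 0.514) = 0.514
~(~ψ ∧ χ) = 1 − 0.514 = 0.486
~~(~ψ ∧ χ) = 1 − 0.486 = 0.514
(ψ → φ) → ~~(~ψ ∧ χ) = min(1, 1 − 1.000 + 0.514) = min(1, 0.514) = 0.514
χ ∧ ((ψ → φ) → ~~(~ψ ∧ χ)) = min(0.514, 0.514) = 0.514
φ ∨ (χ ∧ ((ψ → φ) → ~~(~ψ ∧ χ))) = max(0.440, 0.514) = 0.514
~(φ ∨ (χ ∧ ((ψ → φ) → ~~(~ψ ∧ χ)))) = 1 − 0.514 = 0.486
~~(φ ∨ (χ ∧ ((ψ → φ) → ~~(~ψ ∧ χ)))) = 1 − 0.486 = 0.514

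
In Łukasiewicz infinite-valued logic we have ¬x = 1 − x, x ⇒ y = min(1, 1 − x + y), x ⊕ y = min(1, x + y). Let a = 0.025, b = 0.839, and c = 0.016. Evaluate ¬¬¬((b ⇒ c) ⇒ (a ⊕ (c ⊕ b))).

0.000

b ⇒ c = min(1, 1 − 0.839 + 0.016) = min(1, 0.177) = 0.177
c ⊕ b = min(1, 0.016 + 0.839) = min(1, 0.855) = 0.855
a ⊕ (c ⊕ b) = min(1, 0.025 + 0.855) = min(1, 0.880) = 0.880
(b ⇒ c) ⇒ (a ⊕ (c ⊕ b)) = min(1, 1 − 0.177 + 0.880) = min(1, 1.703) = 1.000
¬((b ⇒ c) ⇒ (a ⊕ (c ⊕ b))) = 1 − 1.000 = 0.000
¬¬((b ⇒ c) ⇒ (a ⊕ (c ⊕ b))) = 1 − 0.000 = 1.000
¬¬¬((b ⇒ c) ⇒ (a ⊕ (c ⊕ b))) = 1 − 1.000 = 0.000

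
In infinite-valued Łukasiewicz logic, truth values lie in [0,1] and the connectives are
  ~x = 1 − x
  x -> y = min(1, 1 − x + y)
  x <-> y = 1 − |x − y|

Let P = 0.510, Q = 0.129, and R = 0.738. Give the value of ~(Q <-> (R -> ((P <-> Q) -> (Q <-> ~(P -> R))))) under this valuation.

P <-> Q = 1 − |0.510 − 0.129| = 1 − 0.381 = 0.619
P -> R = min(1, 1 − 0.510 + 0.738) = min(1, 1.228) = 1.000
~(P -> R) = 1 − 1.000 = 0.000
Q <-> ~(P -> R) = 1 − |0.129 − 0.000| = 1 − 0.129 = 0.871
(P <-> Q) -> (Q <-> ~(P -> R)) = min(1, 1 − 0.619 + 0.871) = min(1, 1.252) = 1.000
R -> ((P <-> Q) -> (Q <-> ~(P -> R))) = min(1, 1 − 0.738 + 1.000) = min(1, 1.262) = 1.000
Q <-> (R -> ((P <-> Q) -> (Q <-> ~(P -> R)))) = 1 − |0.129 − 1.000| = 1 − 0.871 = 0.129
~(Q <-> (R -> ((P <-> Q) -> (Q <-> ~(P -> R))))) = 1 − 0.129 = 0.871

0.871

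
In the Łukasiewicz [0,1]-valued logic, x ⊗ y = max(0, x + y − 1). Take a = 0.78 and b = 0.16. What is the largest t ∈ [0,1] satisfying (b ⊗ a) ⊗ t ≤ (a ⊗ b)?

b ⊗ a = max(0, 0.16 + 0.78 − 1) = max(0, -0.06) = 0.00
So the left factor is b ⊗ a = 0.00.
a ⊗ b = max(0, 0.78 + 0.16 − 1) = max(0, -0.06) = 0.00
So the right-hand bound is a ⊗ b = 0.00.
The residuum of the Łukasiewicz t-norm gives the supremum: min(1, 1 − 0.00 + 0.00).
1 − 0.00 + 0.00 = 1.00, so t = min(1, 1.00) = 1.00.
Check: 0.00 ⊗ 1.00 = max(0, 0.00) = 0.00 ≤ 0.00.

1.00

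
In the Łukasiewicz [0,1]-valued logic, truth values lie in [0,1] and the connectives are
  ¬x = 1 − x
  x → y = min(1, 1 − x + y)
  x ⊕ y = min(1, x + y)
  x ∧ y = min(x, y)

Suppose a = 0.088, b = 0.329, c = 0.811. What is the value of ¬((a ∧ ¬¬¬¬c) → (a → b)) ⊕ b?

0.329

¬c = 1 − 0.811 = 0.189
¬¬c = 1 − 0.189 = 0.811
¬¬¬c = 1 − 0.811 = 0.189
¬¬¬¬c = 1 − 0.189 = 0.811
a ∧ ¬¬¬¬c = min(0.088, 0.811) = 0.088
a → b = min(1, 1 − 0.088 + 0.329) = min(1, 1.241) = 1.000
(a ∧ ¬¬¬¬c) → (a → b) = min(1, 1 − 0.088 + 1.000) = min(1, 1.912) = 1.000
¬((a ∧ ¬¬¬¬c) → (a → b)) = 1 − 1.000 = 0.000
¬((a ∧ ¬¬¬¬c) → (a → b)) ⊕ b = min(1, 0.000 + 0.329) = min(1, 0.329) = 0.329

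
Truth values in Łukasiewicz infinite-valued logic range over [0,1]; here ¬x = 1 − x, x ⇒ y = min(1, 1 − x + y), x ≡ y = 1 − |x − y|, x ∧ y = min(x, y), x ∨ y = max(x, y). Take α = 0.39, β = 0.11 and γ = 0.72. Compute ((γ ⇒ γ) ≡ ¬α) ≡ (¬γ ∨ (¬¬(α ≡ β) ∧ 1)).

γ ⇒ γ = min(1, 1 − 0.72 + 0.72) = min(1, 1.00) = 1.00
¬α = 1 − 0.39 = 0.61
(γ ⇒ γ) ≡ ¬α = 1 − |1.00 − 0.61| = 1 − 0.39 = 0.61
¬γ = 1 − 0.72 = 0.28
α ≡ β = 1 − |0.39 − 0.11| = 1 − 0.28 = 0.72
¬(α ≡ β) = 1 − 0.72 = 0.28
¬¬(α ≡ β) = 1 − 0.28 = 0.72
¬¬(α ≡ β) ∧ 1 = min(0.72, 1.00) = 0.72
¬γ ∨ (¬¬(α ≡ β) ∧ 1) = max(0.28, 0.72) = 0.72
((γ ⇒ γ) ≡ ¬α) ≡ (¬γ ∨ (¬¬(α ≡ β) ∧ 1)) = 1 − |0.61 − 0.72| = 1 − 0.11 = 0.89

0.89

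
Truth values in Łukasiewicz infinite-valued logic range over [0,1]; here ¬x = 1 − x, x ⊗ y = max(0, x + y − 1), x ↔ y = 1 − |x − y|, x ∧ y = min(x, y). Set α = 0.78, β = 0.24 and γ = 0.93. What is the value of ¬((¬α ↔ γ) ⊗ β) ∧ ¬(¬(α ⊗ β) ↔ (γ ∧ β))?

0.74

¬α = 1 − 0.78 = 0.22
¬α ↔ γ = 1 − |0.22 − 0.93| = 1 − 0.71 = 0.29
(¬α ↔ γ) ⊗ β = max(0, 0.29 + 0.24 − 1) = max(0, -0.47) = 0.00
¬((¬α ↔ γ) ⊗ β) = 1 − 0.00 = 1.00
α ⊗ β = max(0, 0.78 + 0.24 − 1) = max(0, 0.02) = 0.02
¬(α ⊗ β) = 1 − 0.02 = 0.98
γ ∧ β = min(0.93, 0.24) = 0.24
¬(α ⊗ β) ↔ (γ ∧ β) = 1 − |0.98 − 0.24| = 1 − 0.74 = 0.26
¬(¬(α ⊗ β) ↔ (γ ∧ β)) = 1 − 0.26 = 0.74
¬((¬α ↔ γ) ⊗ β) ∧ ¬(¬(α ⊗ β) ↔ (γ ∧ β)) = min(1.00, 0.74) = 0.74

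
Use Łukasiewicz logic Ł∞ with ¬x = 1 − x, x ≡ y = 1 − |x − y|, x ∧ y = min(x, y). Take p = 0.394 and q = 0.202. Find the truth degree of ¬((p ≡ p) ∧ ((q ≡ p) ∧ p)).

0.606

p ≡ p = 1 − |0.394 − 0.394| = 1 − 0.000 = 1.000
q ≡ p = 1 − |0.202 − 0.394| = 1 − 0.192 = 0.808
(q ≡ p) ∧ p = min(0.808, 0.394) = 0.394
(p ≡ p) ∧ ((q ≡ p) ∧ p) = min(1.000, 0.394) = 0.394
¬((p ≡ p) ∧ ((q ≡ p) ∧ p)) = 1 − 0.394 = 0.606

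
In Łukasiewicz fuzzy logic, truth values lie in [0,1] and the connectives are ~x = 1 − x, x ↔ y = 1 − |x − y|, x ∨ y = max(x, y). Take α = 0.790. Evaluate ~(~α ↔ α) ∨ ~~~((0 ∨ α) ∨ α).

0.580

~α = 1 − 0.790 = 0.210
~α ↔ α = 1 − |0.210 − 0.790| = 1 − 0.580 = 0.420
~(~α ↔ α) = 1 − 0.420 = 0.580
0 ∨ α = max(0.000, 0.790) = 0.790
(0 ∨ α) ∨ α = max(0.790, 0.790) = 0.790
~((0 ∨ α) ∨ α) = 1 − 0.790 = 0.210
~~((0 ∨ α) ∨ α) = 1 − 0.210 = 0.790
~~~((0 ∨ α) ∨ α) = 1 − 0.790 = 0.210
~(~α ↔ α) ∨ ~~~((0 ∨ α) ∨ α) = max(0.580, 0.210) = 0.580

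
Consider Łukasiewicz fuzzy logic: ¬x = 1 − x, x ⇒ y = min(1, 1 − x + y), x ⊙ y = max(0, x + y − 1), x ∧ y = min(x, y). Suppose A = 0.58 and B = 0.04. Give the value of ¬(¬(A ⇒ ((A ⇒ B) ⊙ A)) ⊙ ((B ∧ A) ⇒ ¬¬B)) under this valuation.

0.46

A ⇒ B = min(1, 1 − 0.58 + 0.04) = min(1, 0.46) = 0.46
(A ⇒ B) ⊙ A = max(0, 0.46 + 0.58 − 1) = max(0, 0.04) = 0.04
A ⇒ ((A ⇒ B) ⊙ A) = min(1, 1 − 0.58 + 0.04) = min(1, 0.46) = 0.46
¬(A ⇒ ((A ⇒ B) ⊙ A)) = 1 − 0.46 = 0.54
B ∧ A = min(0.04, 0.58) = 0.04
¬B = 1 − 0.04 = 0.96
¬¬B = 1 − 0.96 = 0.04
(B ∧ A) ⇒ ¬¬B = min(1, 1 − 0.04 + 0.04) = min(1, 1.00) = 1.00
¬(A ⇒ ((A ⇒ B) ⊙ A)) ⊙ ((B ∧ A) ⇒ ¬¬B) = max(0, 0.54 + 1.00 − 1) = max(0, 0.54) = 0.54
¬(¬(A ⇒ ((A ⇒ B) ⊙ A)) ⊙ ((B ∧ A) ⇒ ¬¬B)) = 1 − 0.54 = 0.46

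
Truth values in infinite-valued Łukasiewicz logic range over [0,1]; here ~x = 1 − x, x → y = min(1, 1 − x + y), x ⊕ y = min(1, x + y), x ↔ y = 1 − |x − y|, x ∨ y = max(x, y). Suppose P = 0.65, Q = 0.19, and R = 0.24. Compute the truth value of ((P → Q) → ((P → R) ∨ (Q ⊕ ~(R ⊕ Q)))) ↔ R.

0.24

P → Q = min(1, 1 − 0.65 + 0.19) = min(1, 0.54) = 0.54
P → R = min(1, 1 − 0.65 + 0.24) = min(1, 0.59) = 0.59
R ⊕ Q = min(1, 0.24 + 0.19) = min(1, 0.43) = 0.43
~(R ⊕ Q) = 1 − 0.43 = 0.57
Q ⊕ ~(R ⊕ Q) = min(1, 0.19 + 0.57) = min(1, 0.76) = 0.76
(P → R) ∨ (Q ⊕ ~(R ⊕ Q)) = max(0.59, 0.76) = 0.76
(P → Q) → ((P → R) ∨ (Q ⊕ ~(R ⊕ Q))) = min(1, 1 − 0.54 + 0.76) = min(1, 1.22) = 1.00
((P → Q) → ((P → R) ∨ (Q ⊕ ~(R ⊕ Q)))) ↔ R = 1 − |1.00 − 0.24| = 1 − 0.76 = 0.24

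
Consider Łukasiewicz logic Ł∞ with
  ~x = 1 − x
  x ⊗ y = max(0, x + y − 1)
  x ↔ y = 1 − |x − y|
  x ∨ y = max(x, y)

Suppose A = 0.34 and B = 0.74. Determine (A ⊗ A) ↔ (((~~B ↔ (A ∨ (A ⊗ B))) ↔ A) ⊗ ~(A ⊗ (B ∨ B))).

A ⊗ A = max(0, 0.34 + 0.34 − 1) = max(0, -0.32) = 0.00
~B = 1 − 0.74 = 0.26
~~B = 1 − 0.26 = 0.74
A ⊗ B = max(0, 0.34 + 0.74 − 1) = max(0, 0.08) = 0.08
A ∨ (A ⊗ B) = max(0.34, 0.08) = 0.34
~~B ↔ (A ∨ (A ⊗ B)) = 1 − |0.74 − 0.34| = 1 − 0.40 = 0.60
(~~B ↔ (A ∨ (A ⊗ B))) ↔ A = 1 − |0.60 − 0.34| = 1 − 0.26 = 0.74
B ∨ B = max(0.74, 0.74) = 0.74
A ⊗ (B ∨ B) = max(0, 0.34 + 0.74 − 1) = max(0, 0.08) = 0.08
~(A ⊗ (B ∨ B)) = 1 − 0.08 = 0.92
((~~B ↔ (A ∨ (A ⊗ B))) ↔ A) ⊗ ~(A ⊗ (B ∨ B)) = max(0, 0.74 + 0.92 − 1) = max(0, 0.66) = 0.66
(A ⊗ A) ↔ (((~~B ↔ (A ∨ (A ⊗ B))) ↔ A) ⊗ ~(A ⊗ (B ∨ B))) = 1 − |0.00 − 0.66| = 1 − 0.66 = 0.34

0.34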